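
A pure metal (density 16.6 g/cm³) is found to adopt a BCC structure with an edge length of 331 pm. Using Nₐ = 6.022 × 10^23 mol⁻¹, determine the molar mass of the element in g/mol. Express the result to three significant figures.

181 g/mol

A BCC cell has Z = 2 atoms; a = 3.310 × 10^-8 cm.
M = ρ·N_A·a³/Z = 16.6 × 6.022 × 10²³ × 3.626 × 10^-23 / 2 = 181 g/mol.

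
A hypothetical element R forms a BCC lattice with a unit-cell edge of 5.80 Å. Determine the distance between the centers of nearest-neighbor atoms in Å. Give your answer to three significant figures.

5.02 Å

In a BCC structure, atoms touch along the body diagonal, so √3·a = 4r; the nearest-neighbor distance equals 2r = 0.8660·a.
d = 0.8660 × 5.80 = 5.02 Å.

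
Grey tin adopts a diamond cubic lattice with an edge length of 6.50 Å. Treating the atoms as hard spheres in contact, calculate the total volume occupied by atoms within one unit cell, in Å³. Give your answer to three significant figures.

In a diamond cubic lattice nearest neighbors lie along the body diagonal with √3·a = 8r, so r = 0.2165a = 1.407 Å.
V_atoms = Z × (4/3)πr³ = 8 × (4/3)π × (1.407)³ = 93.4 Å³.

93.4 Å³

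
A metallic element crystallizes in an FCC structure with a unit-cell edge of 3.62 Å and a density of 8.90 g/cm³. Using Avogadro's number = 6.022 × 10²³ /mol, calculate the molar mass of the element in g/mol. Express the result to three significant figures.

An FCC cell has Z = 4 atoms; a = 3.620 × 10^-8 cm.
M = ρ·N_A·a³/Z = 8.90 × 6.022 × 10²³ × 4.744 × 10^-23 / 4 = 63.6 g/mol.

63.6 g/mol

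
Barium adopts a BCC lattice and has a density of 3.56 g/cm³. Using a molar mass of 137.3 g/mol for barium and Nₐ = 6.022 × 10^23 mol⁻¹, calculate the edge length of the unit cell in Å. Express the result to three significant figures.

With Z = 2 atoms per BCC cell, a³ = Z·M/(N_A·ρ) = 2 × 137.3 / (6.022 × 10²³ × 3.560 g/cm³) = 1.281 × 10^-22 cm³.
a = (1.281 × 10^-22)^(1/3) = 5.041 × 10^-8 cm = 5.04 Å.

5.04 Å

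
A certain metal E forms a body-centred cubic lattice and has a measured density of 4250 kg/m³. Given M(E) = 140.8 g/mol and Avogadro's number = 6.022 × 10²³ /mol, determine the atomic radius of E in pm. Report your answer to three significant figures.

207 pm

For a BCC cell (Z = 2), a³ = Z·M/(N_A·ρ) = 2 × 140.8 / (6.022 × 10²³ × 4.250) = 1.100 × 10^-22 cm³, so a = 4.792 × 10^-8 cm = 479.2 pm.
Atoms touch along the body diagonal, so √3·a = 4r, so r = 0.4330 × a = 207 pm.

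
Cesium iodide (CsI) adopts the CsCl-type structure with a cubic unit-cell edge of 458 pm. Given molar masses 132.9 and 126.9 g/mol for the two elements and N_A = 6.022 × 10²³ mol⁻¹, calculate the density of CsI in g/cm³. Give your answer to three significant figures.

The CsCl-type structure contains Z = 1 formula unit per cell; M(CsI) = 132.9 + 126.9 = 259.8 g/mol.
a³ = (4.580 × 10^-8 cm)³ = 9.607 × 10^-23 cm³.
ρ = 1 × 259.8 / (6.022 × 10²³ × 9.607 × 10^-23) = 4.491 g/cm³.

4.49 g/cm³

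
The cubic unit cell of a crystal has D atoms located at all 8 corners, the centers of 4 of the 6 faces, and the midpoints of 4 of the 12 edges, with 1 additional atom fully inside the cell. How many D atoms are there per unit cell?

5

Corner atoms are shared by 8 cells (1/8 each), face atoms by 2 (1/2 each), edge atoms by 4 (1/4 each), interior atoms are unshared.
Net atoms = 8 × 1/8 + 4 × 1/2 + 4 × 1/4 + 1 = 1 + 2 + 1 + 1 = 5.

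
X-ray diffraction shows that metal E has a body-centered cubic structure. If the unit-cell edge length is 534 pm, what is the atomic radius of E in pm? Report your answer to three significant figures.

In a BCC lattice, atoms touch along the body diagonal, so √3·a = 4r.
r = √3·a/4 = 1.7321 × 534 / 4 = 231 pm.

231 pm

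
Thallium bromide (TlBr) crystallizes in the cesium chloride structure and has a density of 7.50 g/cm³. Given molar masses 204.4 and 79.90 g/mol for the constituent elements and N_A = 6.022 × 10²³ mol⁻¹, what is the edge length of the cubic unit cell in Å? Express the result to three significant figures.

M(TlBr) = 284.3 g/mol; Z = 1 formula unit per cell.
a³ = Z·M/(N_A·ρ) = 1 × 284.3 / (6.022 × 10²³ × 7.50) = 6.295 × 10^-23 cm³, so a = 3.978 × 10^-8 cm = 3.98 Å.

3.98 Å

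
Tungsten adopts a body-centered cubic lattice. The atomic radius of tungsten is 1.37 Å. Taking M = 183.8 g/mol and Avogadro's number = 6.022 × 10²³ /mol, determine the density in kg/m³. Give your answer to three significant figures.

19300 kg/m³

In a BCC lattice, atoms touch along the body diagonal, so √3·a = 4r, giving a = 3.164 Å = 3.164 × 10^-8 cm.
With Z = 2, ρ = Z·M/(N_A·a³) = 2 × 183.8 / (6.022 × 10²³ × 3.167 × 10^-23) = 19.27 g/cm³ = 19300 kg/m³.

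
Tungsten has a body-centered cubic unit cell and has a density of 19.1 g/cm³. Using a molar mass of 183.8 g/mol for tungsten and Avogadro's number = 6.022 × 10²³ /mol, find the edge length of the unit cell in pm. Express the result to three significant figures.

317 pm

With Z = 2 atoms per BCC cell, a³ = Z·M/(N_A·ρ) = 2 × 183.8 / (6.022 × 10²³ × 19.10 g/cm³) = 3.196 × 10^-23 cm³.
a = (3.196 × 10^-23)^(1/3) = 3.173 × 10^-8 cm = 317 pm.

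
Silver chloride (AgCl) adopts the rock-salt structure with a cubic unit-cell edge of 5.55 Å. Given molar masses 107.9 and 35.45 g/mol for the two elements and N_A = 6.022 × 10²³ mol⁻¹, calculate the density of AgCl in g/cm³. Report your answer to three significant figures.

The rock-salt structure contains Z = 4 formula units per cell; M(AgCl) = 107.9 + 35.45 = 143.35 g/mol.
a³ = (5.550 × 10^-8 cm)³ = 1.710 × 10^-22 cm³.
ρ = 4 × 143.35 / (6.022 × 10²³ × 1.710 × 10^-22) = 5.570 g/cm³.

5.57 g/cm³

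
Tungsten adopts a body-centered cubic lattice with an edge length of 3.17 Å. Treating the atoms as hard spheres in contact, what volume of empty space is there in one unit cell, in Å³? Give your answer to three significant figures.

10.2 Å³

In a BCC lattice atoms touch along the body diagonal, so √3·a = 4r, so r = 0.4330a = 1.373 Å.
V_cell = a³ = 31.86 Å³; V_atoms = 2 × (4/3)πr³ = 21.67 Å³.
Empty space = 31.86 − 21.67 = 10.2 Å³.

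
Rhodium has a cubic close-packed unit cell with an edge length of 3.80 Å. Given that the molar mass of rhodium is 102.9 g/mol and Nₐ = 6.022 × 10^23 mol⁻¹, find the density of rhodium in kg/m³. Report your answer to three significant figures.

An FCC unit cell contains Z = 4 atoms.
Cell volume: a³ = (3.80 Å)³ = (3.800 × 10^-8 cm)³ = 5.487 × 10^-23 cm³.
ρ = Z·M/(N_A·a³) = 4 × 102.9 / (6.022 × 10²³ × 5.487 × 10^-23) = 12.46 g/cm³ = 12500 kg/m³.

12500 kg/m³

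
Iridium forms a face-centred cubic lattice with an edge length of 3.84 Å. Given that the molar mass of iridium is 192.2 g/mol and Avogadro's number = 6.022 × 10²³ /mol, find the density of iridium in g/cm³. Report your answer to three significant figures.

22.5 g/cm³

An FCC unit cell contains Z = 4 atoms.
Cell volume: a³ = (3.84 Å)³ = (3.840 × 10^-8 cm)³ = 5.662 × 10^-23 cm³.
ρ = Z·M/(N_A·a³) = 4 × 192.2 / (6.022 × 10²³ × 5.662 × 10^-23) = 22.55 g/cm³.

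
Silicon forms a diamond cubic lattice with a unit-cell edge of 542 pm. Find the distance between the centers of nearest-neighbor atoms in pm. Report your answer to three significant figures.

In a diamond cubic structure, nearest neighbors lie along the body diagonal with √3·a = 8r; the nearest-neighbor distance equals 2r = 0.4330·a.
d = 0.4330 × 542 = 235 pm.

235 pm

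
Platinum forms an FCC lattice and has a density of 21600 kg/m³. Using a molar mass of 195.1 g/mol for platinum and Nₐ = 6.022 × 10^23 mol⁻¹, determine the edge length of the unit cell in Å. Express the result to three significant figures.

3.91 Å

With Z = 4 atoms per FCC cell, a³ = Z·M/(N_A·ρ) = 4 × 195.1 / (6.022 × 10²³ × 21.60 g/cm³) = 6.000 × 10^-23 cm³.
a = (6.000 × 10^-23)^(1/3) = 3.915 × 10^-8 cm = 3.91 Å.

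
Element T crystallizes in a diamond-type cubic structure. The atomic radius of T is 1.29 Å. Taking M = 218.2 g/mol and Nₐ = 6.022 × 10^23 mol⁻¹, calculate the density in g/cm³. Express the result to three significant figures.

13.7 g/cm³

In a diamond cubic lattice, nearest neighbors lie along the body diagonal with √3·a = 8r, giving a = 5.958 Å = 5.958 × 10^-8 cm.
With Z = 8, ρ = Z·M/(N_A·a³) = 8 × 218.2 / (6.022 × 10²³ × 2.115 × 10^-22) = 13.70 g/cm³.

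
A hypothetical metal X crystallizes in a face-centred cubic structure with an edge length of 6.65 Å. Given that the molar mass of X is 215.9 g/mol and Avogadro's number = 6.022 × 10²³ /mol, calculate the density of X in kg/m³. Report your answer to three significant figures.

4880 kg/m³

An FCC unit cell contains Z = 4 atoms.
Cell volume: a³ = (6.65 Å)³ = (6.650 × 10^-8 cm)³ = 2.941 × 10^-22 cm³.
ρ = Z·M/(N_A·a³) = 4 × 215.9 / (6.022 × 10²³ × 2.941 × 10^-22) = 4.876 g/cm³ = 4880 kg/m³.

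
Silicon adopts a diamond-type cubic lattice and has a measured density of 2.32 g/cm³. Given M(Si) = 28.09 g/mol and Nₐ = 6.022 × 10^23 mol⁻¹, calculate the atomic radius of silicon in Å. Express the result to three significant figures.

For a diamond cubic cell (Z = 8), a³ = Z·M/(N_A·ρ) = 8 × 28.09 / (6.022 × 10²³ × 2.320) = 1.608 × 10^-22 cm³, so a = 5.438 × 10^-8 cm = 5.438 Å.
Nearest neighbors lie along the body diagonal with √3·a = 8r, so r = 0.2165 × a = 1.18 Å.

1.18 Å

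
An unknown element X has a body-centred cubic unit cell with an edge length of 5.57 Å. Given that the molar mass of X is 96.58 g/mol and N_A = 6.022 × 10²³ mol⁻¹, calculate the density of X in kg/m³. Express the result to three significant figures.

1860 kg/m³

A BCC unit cell contains Z = 2 atoms.
Cell volume: a³ = (5.57 Å)³ = (5.570 × 10^-8 cm)³ = 1.728 × 10^-22 cm³.
ρ = Z·M/(N_A·a³) = 2 × 96.58 / (6.022 × 10²³ × 1.728 × 10^-22) = 1.856 g/cm³ = 1860 kg/m³.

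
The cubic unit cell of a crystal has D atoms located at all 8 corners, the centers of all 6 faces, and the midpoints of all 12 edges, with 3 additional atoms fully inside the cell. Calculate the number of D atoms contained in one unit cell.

Corner atoms are shared by 8 cells (1/8 each), face atoms by 2 (1/2 each), edge atoms by 4 (1/4 each), interior atoms are unshared.
Net atoms = 8 × 1/8 + 6 × 1/2 + 12 × 1/4 + 3 = 1 + 3 + 3 + 3 = 10.

10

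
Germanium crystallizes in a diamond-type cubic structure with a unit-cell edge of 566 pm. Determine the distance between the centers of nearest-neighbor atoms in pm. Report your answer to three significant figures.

In a diamond cubic structure, nearest neighbors lie along the body diagonal with √3·a = 8r; the nearest-neighbor distance equals 2r = 0.4330·a.
d = 0.4330 × 566 = 245 pm.

245 pm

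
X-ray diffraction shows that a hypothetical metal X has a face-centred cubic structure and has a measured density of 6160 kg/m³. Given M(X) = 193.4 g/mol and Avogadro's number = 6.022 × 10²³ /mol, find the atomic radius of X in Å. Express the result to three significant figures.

For an FCC cell (Z = 4), a³ = Z·M/(N_A·ρ) = 4 × 193.4 / (6.022 × 10²³ × 6.160) = 2.085 × 10^-22 cm³, so a = 5.930 × 10^-8 cm = 5.930 Å.
Atoms touch along the face diagonal, so √2·a = 4r, so r = 0.3536 × a = 2.10 Å.

2.10 Å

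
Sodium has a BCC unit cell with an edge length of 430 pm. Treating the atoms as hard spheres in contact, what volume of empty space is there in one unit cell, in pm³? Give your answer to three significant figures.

In a BCC lattice atoms touch along the body diagonal, so √3·a = 4r, so r = 0.4330a = 186.2 pm.
V_cell = a³ = 7.951 × 10^7 pm³; V_atoms = 2 × (4/3)πr³ = 5.408 × 10^7 pm³.
Empty space = 7.951 × 10^7 − 5.408 × 10^7 = 2.54 × 10^7 pm³.

2.54 × 10^7 pm³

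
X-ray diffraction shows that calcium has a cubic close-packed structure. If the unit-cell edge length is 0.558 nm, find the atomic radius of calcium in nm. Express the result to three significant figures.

0.197 nm

In an FCC lattice, atoms touch along the face diagonal, so √2·a = 4r.
r = √2·a/4 = 1.4142 × 0.558 / 4 = 0.197 nm.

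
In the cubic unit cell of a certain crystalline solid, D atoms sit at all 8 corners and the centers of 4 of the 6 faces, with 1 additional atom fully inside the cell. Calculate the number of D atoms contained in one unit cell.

Corner atoms are shared by 8 cells (1/8 each), face atoms by 2 (1/2 each), interior atoms are unshared.
Net atoms = 8 × 1/8 + 4 × 1/2 + 1 = 1 + 2 + 1 = 4.

4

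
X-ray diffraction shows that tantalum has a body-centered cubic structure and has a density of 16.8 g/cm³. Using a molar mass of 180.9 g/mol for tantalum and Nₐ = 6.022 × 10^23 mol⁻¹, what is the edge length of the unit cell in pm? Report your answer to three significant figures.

With Z = 2 atoms per BCC cell, a³ = Z·M/(N_A·ρ) = 2 × 180.9 / (6.022 × 10²³ × 16.80 g/cm³) = 3.576 × 10^-23 cm³.
a = (3.576 × 10^-23)^(1/3) = 3.295 × 10^-8 cm = 329 pm.

329 pm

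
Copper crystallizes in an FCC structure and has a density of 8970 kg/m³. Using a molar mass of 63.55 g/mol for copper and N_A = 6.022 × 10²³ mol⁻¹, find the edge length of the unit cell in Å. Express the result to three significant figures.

3.61 Å

With Z = 4 atoms per FCC cell, a³ = Z·M/(N_A·ρ) = 4 × 63.55 / (6.022 × 10²³ × 8.970 g/cm³) = 4.706 × 10^-23 cm³.
a = (4.706 × 10^-23)^(1/3) = 3.610 × 10^-8 cm = 3.61 Å.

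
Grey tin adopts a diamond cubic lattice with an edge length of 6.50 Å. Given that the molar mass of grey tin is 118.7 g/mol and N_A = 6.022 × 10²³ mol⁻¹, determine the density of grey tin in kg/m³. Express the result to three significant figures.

5740 kg/m³

A diamond cubic unit cell contains Z = 8 atoms.
Cell volume: a³ = (6.50 Å)³ = (6.500 × 10^-8 cm)³ = 2.746 × 10^-22 cm³.
ρ = Z·M/(N_A·a³) = 8 × 118.7 / (6.022 × 10²³ × 2.746 × 10^-22) = 5.742 g/cm³ = 5740 kg/m³.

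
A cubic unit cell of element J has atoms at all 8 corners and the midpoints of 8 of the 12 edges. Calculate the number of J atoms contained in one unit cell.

3

Corner atoms are shared by 8 cells (1/8 each), edge atoms by 4 (1/4 each).
Net atoms = 8 × 1/8 + 8 × 1/4 = 1 + 2 = 3.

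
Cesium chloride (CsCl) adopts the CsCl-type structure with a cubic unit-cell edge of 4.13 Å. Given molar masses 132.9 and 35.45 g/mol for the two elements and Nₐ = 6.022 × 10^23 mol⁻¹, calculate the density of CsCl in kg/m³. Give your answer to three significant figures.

3970 kg/m³

The CsCl-type structure contains Z = 1 formula unit per cell; M(CsCl) = 132.9 + 35.45 = 168.35 g/mol.
a³ = (4.130 × 10^-8 cm)³ = 7.044 × 10^-23 cm³.
ρ = 1 × 168.35 / (6.022 × 10²³ × 7.044 × 10^-23) = 3.968 g/cm³ = 3970 kg/m³.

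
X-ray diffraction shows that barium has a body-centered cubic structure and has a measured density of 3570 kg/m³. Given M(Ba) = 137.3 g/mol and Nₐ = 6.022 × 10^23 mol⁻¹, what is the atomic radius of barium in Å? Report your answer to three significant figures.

2.18 Å

For a BCC cell (Z = 2), a³ = Z·M/(N_A·ρ) = 2 × 137.3 / (6.022 × 10²³ × 3.570) = 1.277 × 10^-22 cm³, so a = 5.036 × 10^-8 cm = 5.036 Å.
Atoms touch along the body diagonal, so √3·a = 4r, so r = 0.4330 × a = 2.18 Å.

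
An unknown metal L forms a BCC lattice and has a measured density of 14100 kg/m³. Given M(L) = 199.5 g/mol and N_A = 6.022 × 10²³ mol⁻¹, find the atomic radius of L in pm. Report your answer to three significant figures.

156 pm

For a BCC cell (Z = 2), a³ = Z·M/(N_A·ρ) = 2 × 199.5 / (6.022 × 10²³ × 14.10) = 4.699 × 10^-23 cm³, so a = 3.609 × 10^-8 cm = 360.9 pm.
Atoms touch along the body diagonal, so √3·a = 4r, so r = 0.4330 × a = 156 pm.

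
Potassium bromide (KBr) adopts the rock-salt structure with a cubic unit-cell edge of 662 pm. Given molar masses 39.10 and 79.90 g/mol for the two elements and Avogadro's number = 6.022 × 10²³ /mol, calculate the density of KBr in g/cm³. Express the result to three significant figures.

The rock-salt structure contains Z = 4 formula units per cell; M(KBr) = 39.10 + 79.90 = 119.0 g/mol.
a³ = (6.620 × 10^-8 cm)³ = 2.901 × 10^-22 cm³.
ρ = 4 × 119.0 / (6.022 × 10²³ × 2.901 × 10^-22) = 2.725 g/cm³.

2.72 g/cm³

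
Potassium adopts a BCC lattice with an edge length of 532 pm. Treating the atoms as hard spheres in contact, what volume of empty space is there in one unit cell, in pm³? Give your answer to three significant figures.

In a BCC lattice atoms touch along the body diagonal, so √3·a = 4r, so r = 0.4330a = 230.4 pm.
V_cell = a³ = 1.506 × 10^8 pm³; V_atoms = 2 × (4/3)πr³ = 1.024 × 10^8 pm³.
Empty space = 1.506 × 10^8 − 1.024 × 10^8 = 4.82 × 10^7 pm³.

4.82 × 10^7 pm³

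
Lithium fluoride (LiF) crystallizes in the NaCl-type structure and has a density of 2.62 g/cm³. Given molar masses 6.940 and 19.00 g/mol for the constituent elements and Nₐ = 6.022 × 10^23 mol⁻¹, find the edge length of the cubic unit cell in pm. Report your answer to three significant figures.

404 pm

M(LiF) = 25.94 g/mol; Z = 4 formula units per cell.
a³ = Z·M/(N_A·ρ) = 4 × 25.94 / (6.022 × 10²³ × 2.62) = 6.576 × 10^-23 cm³, so a = 4.036 × 10^-8 cm = 404 pm.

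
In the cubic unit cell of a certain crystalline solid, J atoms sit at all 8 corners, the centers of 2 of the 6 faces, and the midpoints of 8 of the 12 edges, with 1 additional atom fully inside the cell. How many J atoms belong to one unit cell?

5

Corner atoms are shared by 8 cells (1/8 each), face atoms by 2 (1/2 each), edge atoms by 4 (1/4 each), interior atoms are unshared.
Net atoms = 8 × 1/8 + 2 × 1/2 + 8 × 1/4 + 1 = 1 + 1 + 2 + 1 = 5.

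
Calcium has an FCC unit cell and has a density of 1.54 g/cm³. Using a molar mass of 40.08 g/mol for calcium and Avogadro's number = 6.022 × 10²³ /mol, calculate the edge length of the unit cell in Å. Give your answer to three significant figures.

5.57 Å

With Z = 4 atoms per FCC cell, a³ = Z·M/(N_A·ρ) = 4 × 40.08 / (6.022 × 10²³ × 1.540 g/cm³) = 1.729 × 10^-22 cm³.
a = (1.729 × 10^-22)^(1/3) = 5.571 × 10^-8 cm = 5.57 Å.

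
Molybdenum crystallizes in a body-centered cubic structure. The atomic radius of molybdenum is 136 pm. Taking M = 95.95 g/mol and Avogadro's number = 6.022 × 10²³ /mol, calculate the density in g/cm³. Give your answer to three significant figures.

10.3 g/cm³

In a BCC lattice, atoms touch along the body diagonal, so √3·a = 4r, giving a = 314.1 pm = 3.141 × 10^-8 cm.
With Z = 2, ρ = Z·M/(N_A·a³) = 2 × 95.95 / (6.022 × 10²³ × 3.098 × 10^-23) = 10.29 g/cm³.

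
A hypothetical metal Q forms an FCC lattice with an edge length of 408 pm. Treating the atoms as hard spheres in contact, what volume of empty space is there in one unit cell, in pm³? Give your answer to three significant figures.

1.76 × 10^7 pm³

In an FCC lattice atoms touch along the face diagonal, so √2·a = 4r, so r = 0.3536a = 144.2 pm.
V_cell = a³ = 6.792 × 10^7 pm³; V_atoms = 4 × (4/3)πr³ = 5.029 × 10^7 pm³.
Empty space = 6.792 × 10^7 − 5.029 × 10^7 = 1.76 × 10^7 pm³.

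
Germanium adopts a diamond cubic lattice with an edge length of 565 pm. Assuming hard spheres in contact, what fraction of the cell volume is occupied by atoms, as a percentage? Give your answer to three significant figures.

34.0%

In a diamond cubic lattice nearest neighbors lie along the body diagonal with √3·a = 8r, so r = 0.2165a = 122.3 pm.
Packing fraction = Z·(4/3)πr³ / a³ = 8 × (4/3)π × (122.3)³ / (565)³ = 0.3401 = 34.0%.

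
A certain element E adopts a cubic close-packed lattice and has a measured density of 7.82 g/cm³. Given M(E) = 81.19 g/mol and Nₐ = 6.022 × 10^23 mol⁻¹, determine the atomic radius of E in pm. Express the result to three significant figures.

145 pm

For an FCC cell (Z = 4), a³ = Z·M/(N_A·ρ) = 4 × 81.19 / (6.022 × 10²³ × 7.820) = 6.896 × 10^-23 cm³, so a = 4.101 × 10^-8 cm = 410.1 pm.
Atoms touch along the face diagonal, so √2·a = 4r, so r = 0.3536 × a = 145 pm.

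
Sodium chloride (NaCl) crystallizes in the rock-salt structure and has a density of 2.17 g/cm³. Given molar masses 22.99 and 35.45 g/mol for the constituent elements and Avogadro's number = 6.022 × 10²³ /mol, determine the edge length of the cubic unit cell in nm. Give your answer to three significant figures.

0.563 nm

M(NaCl) = 58.44 g/mol; Z = 4 formula units per cell.
a³ = Z·M/(N_A·ρ) = 4 × 58.44 / (6.022 × 10²³ × 2.17) = 1.789 × 10^-22 cm³, so a = 5.635 × 10^-8 cm = 0.563 nm.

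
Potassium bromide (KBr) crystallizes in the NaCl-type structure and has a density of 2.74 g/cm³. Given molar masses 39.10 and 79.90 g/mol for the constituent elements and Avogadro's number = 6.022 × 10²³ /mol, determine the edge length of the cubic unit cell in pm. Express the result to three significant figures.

661 pm

M(KBr) = 119.0 g/mol; Z = 4 formula units per cell.
a³ = Z·M/(N_A·ρ) = 4 × 119.0 / (6.022 × 10²³ × 2.74) = 2.885 × 10^-22 cm³, so a = 6.608 × 10^-8 cm = 661 pm.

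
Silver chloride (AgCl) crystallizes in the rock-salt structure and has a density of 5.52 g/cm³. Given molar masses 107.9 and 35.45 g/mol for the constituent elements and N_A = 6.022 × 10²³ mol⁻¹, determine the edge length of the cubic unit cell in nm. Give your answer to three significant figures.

0.557 nm

M(AgCl) = 143.35 g/mol; Z = 4 formula units per cell.
a³ = Z·M/(N_A·ρ) = 4 × 143.35 / (6.022 × 10²³ × 5.52) = 1.725 × 10^-22 cm³, so a = 5.567 × 10^-8 cm = 0.557 nm.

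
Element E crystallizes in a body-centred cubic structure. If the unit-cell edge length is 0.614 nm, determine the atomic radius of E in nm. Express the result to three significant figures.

0.266 nm

In a BCC lattice, atoms touch along the body diagonal, so √3·a = 4r.
r = √3·a/4 = 1.7321 × 0.614 / 4 = 0.266 nm.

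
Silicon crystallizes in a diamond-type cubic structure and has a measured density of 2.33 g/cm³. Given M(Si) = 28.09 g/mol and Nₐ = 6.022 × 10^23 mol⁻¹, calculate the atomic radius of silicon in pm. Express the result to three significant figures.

118 pm

For a diamond cubic cell (Z = 8), a³ = Z·M/(N_A·ρ) = 8 × 28.09 / (6.022 × 10²³ × 2.330) = 1.602 × 10^-22 cm³, so a = 5.431 × 10^-8 cm = 543.1 pm.
Nearest neighbors lie along the body diagonal with √3·a = 8r, so r = 0.2165 × a = 118 pm.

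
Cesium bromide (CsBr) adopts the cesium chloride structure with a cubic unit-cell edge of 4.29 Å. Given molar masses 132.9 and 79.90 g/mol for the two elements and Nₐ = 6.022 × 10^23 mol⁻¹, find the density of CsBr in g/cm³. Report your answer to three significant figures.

4.48 g/cm³

The cesium chloride structure contains Z = 1 formula unit per cell; M(CsBr) = 132.9 + 79.90 = 212.8 g/mol.
a³ = (4.290 × 10^-8 cm)³ = 7.895 × 10^-23 cm³.
ρ = 1 × 212.8 / (6.022 × 10²³ × 7.895 × 10^-23) = 4.476 g/cm³.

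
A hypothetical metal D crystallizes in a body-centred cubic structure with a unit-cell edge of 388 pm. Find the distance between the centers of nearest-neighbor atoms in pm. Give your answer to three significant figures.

336 pm

In a BCC structure, atoms touch along the body diagonal, so √3·a = 4r; the nearest-neighbor distance equals 2r = 0.8660·a.
d = 0.8660 × 388 = 336 pm.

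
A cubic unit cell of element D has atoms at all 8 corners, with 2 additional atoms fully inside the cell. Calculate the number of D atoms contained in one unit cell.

Corner atoms are shared by 8 cells (1/8 each), interior atoms are unshared.
Net atoms = 8 × 1/8 + 2 = 1 + 2 = 3.

3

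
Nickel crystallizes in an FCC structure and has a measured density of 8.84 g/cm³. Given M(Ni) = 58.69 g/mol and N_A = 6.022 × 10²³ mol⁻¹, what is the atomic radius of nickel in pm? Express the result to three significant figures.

125 pm

For an FCC cell (Z = 4), a³ = Z·M/(N_A·ρ) = 4 × 58.69 / (6.022 × 10²³ × 8.840) = 4.410 × 10^-23 cm³, so a = 3.533 × 10^-8 cm = 353.3 pm.
Atoms touch along the face diagonal, so √2·a = 4r, so r = 0.3536 × a = 125 pm.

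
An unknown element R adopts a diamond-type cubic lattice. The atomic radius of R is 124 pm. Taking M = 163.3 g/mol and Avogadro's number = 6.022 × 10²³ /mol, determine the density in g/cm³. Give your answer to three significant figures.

11.5 g/cm³

In a diamond cubic lattice, nearest neighbors lie along the body diagonal with √3·a = 8r, giving a = 572.7 pm = 5.727 × 10^-8 cm.
With Z = 8, ρ = Z·M/(N_A·a³) = 8 × 163.3 / (6.022 × 10²³ × 1.879 × 10^-22) = 11.55 g/cm³.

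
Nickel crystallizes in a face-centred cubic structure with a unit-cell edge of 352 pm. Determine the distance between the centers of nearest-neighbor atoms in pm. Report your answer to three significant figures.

In an FCC structure, atoms touch along the face diagonal, so √2·a = 4r; the nearest-neighbor distance equals 2r = 0.7071·a.
d = 0.7071 × 352 = 249 pm.

249 pm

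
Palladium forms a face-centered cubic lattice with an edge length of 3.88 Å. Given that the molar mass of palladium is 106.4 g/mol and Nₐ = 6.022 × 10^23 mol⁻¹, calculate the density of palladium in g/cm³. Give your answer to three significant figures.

An FCC unit cell contains Z = 4 atoms.
Cell volume: a³ = (3.88 Å)³ = (3.880 × 10^-8 cm)³ = 5.841 × 10^-23 cm³.
ρ = Z·M/(N_A·a³) = 4 × 106.4 / (6.022 × 10²³ × 5.841 × 10^-23) = 12.10 g/cm³.

12.1 g/cm³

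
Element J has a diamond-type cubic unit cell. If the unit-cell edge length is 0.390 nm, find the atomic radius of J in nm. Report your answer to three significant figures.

0.0844 nm

In a diamond cubic lattice, nearest neighbors lie along the body diagonal with √3·a = 8r.
r = √3·a/8 = 1.7321 × 0.390 / 8 = 0.0844 nm.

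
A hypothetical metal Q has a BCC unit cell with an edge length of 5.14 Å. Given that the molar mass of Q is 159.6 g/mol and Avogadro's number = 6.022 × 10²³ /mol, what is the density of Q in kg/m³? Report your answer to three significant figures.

3900 kg/m³

A BCC unit cell contains Z = 2 atoms.
Cell volume: a³ = (5.14 Å)³ = (5.140 × 10^-8 cm)³ = 1.358 × 10^-22 cm³.
ρ = Z·M/(N_A·a³) = 2 × 159.6 / (6.022 × 10²³ × 1.358 × 10^-22) = 3.903 g/cm³ = 3900 kg/m³.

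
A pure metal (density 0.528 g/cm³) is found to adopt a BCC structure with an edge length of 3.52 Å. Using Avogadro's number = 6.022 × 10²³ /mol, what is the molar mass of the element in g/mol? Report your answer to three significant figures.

6.93 g/mol

A BCC cell has Z = 2 atoms; a = 3.520 × 10^-8 cm.
M = ρ·N_A·a³/Z = 0.528 × 6.022 × 10²³ × 4.361 × 10^-23 / 2 = 6.93 g/mol.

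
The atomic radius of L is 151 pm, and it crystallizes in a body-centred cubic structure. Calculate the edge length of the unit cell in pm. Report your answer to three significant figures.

349 pm

In a BCC lattice, atoms touch along the body diagonal, so √3·a = 4r.
a = 4r/√3 = 4 × 151 / 1.7321 = 349 pm.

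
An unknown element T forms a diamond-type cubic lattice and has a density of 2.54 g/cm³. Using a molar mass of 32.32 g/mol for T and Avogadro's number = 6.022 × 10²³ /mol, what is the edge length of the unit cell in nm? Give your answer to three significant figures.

With Z = 8 atoms per diamond cubic cell, a³ = Z·M/(N_A·ρ) = 8 × 32.32 / (6.022 × 10²³ × 2.540 g/cm³) = 1.690 × 10^-22 cm³.
a = (1.690 × 10^-22)^(1/3) = 5.529 × 10^-8 cm = 0.553 nm.

0.553 nm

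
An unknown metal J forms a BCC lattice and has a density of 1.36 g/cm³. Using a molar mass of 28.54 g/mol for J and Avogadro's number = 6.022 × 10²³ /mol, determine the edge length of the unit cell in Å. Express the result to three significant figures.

With Z = 2 atoms per BCC cell, a³ = Z·M/(N_A·ρ) = 2 × 28.54 / (6.022 × 10²³ × 1.360 g/cm³) = 6.970 × 10^-23 cm³.
a = (6.970 × 10^-23)^(1/3) = 4.115 × 10^-8 cm = 4.12 Å.

4.12 Å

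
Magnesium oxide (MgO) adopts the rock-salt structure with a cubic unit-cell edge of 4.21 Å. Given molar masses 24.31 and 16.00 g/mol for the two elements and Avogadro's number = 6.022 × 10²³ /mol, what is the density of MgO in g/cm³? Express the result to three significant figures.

The rock-salt structure contains Z = 4 formula units per cell; M(MgO) = 24.31 + 16.00 = 40.31 g/mol.
a³ = (4.210 × 10^-8 cm)³ = 7.462 × 10^-23 cm³.
ρ = 4 × 40.31 / (6.022 × 10²³ × 7.462 × 10^-23) = 3.588 g/cm³.

3.59 g/cm³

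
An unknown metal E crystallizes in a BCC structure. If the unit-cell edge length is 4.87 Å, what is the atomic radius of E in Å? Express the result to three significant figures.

2.11 Å

In a BCC lattice, atoms touch along the body diagonal, so √3·a = 4r.
r = √3·a/4 = 1.7321 × 4.87 / 4 = 2.11 Å.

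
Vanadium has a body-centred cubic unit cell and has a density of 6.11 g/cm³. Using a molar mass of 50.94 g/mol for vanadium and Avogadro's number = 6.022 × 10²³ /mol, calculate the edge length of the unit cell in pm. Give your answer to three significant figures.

With Z = 2 atoms per BCC cell, a³ = Z·M/(N_A·ρ) = 2 × 50.94 / (6.022 × 10²³ × 6.110 g/cm³) = 2.769 × 10^-23 cm³.
a = (2.769 × 10^-23)^(1/3) = 3.025 × 10^-8 cm = 303 pm.

303 pm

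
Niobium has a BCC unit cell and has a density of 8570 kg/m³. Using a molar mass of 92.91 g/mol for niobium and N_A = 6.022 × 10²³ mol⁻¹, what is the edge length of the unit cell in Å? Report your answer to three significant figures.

3.30 Å

With Z = 2 atoms per BCC cell, a³ = Z·M/(N_A·ρ) = 2 × 92.91 / (6.022 × 10²³ × 8.570 g/cm³) = 3.601 × 10^-23 cm³.
a = (3.601 × 10^-23)^(1/3) = 3.302 × 10^-8 cm = 3.30 Å.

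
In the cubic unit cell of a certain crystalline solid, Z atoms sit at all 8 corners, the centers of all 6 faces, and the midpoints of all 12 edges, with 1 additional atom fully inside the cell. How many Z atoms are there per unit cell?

Corner atoms are shared by 8 cells (1/8 each), face atoms by 2 (1/2 each), edge atoms by 4 (1/4 each), interior atoms are unshared.
Net atoms = 8 × 1/8 + 6 × 1/2 + 12 × 1/4 + 1 = 1 + 3 + 3 + 1 = 8.

8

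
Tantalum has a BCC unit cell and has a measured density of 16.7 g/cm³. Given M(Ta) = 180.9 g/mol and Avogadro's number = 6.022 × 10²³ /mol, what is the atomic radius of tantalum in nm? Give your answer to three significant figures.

For a BCC cell (Z = 2), a³ = Z·M/(N_A·ρ) = 2 × 180.9 / (6.022 × 10²³ × 16.70) = 3.598 × 10^-23 cm³, so a = 3.301 × 10^-8 cm = 0.3301 nm.
Atoms touch along the body diagonal, so √3·a = 4r, so r = 0.4330 × a = 0.143 nm.

0.143 nm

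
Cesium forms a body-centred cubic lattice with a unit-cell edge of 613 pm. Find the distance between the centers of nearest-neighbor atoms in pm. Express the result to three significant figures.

531 pm

In a BCC structure, atoms touch along the body diagonal, so √3·a = 4r; the nearest-neighbor distance equals 2r = 0.8660·a.
d = 0.8660 × 613 = 531 pm.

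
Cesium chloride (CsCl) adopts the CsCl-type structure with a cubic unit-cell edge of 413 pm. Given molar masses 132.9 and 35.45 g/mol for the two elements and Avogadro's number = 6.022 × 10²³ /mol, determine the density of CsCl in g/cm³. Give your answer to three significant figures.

3.97 g/cm³

The CsCl-type structure contains Z = 1 formula unit per cell; M(CsCl) = 132.9 + 35.45 = 168.35 g/mol.
a³ = (4.130 × 10^-8 cm)³ = 7.044 × 10^-23 cm³.
ρ = 1 × 168.35 / (6.022 × 10²³ × 7.044 × 10^-23) = 3.968 g/cm³.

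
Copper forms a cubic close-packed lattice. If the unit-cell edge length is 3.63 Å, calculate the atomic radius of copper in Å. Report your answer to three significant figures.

In an FCC lattice, atoms touch along the face diagonal, so √2·a = 4r.
r = √2·a/4 = 1.4142 × 3.63 / 4 = 1.28 Å.

1.28 Å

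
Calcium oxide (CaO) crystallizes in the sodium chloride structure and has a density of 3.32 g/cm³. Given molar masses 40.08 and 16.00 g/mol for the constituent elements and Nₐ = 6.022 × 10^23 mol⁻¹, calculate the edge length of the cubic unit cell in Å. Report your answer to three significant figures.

4.82 Å

M(CaO) = 56.08 g/mol; Z = 4 formula units per cell.
a³ = Z·M/(N_A·ρ) = 4 × 56.08 / (6.022 × 10²³ × 3.32) = 1.122 × 10^-22 cm³, so a = 4.823 × 10^-8 cm = 4.82 Å.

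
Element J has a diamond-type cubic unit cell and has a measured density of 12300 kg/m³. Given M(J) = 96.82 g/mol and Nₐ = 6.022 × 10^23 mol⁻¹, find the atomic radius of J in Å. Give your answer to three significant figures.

1.02 Å

For a diamond cubic cell (Z = 8), a³ = Z·M/(N_A·ρ) = 8 × 96.82 / (6.022 × 10²³ × 12.30) = 1.046 × 10^-22 cm³, so a = 4.711 × 10^-8 cm = 4.711 Å.
Nearest neighbors lie along the body diagonal with √3·a = 8r, so r = 0.2165 × a = 1.02 Å.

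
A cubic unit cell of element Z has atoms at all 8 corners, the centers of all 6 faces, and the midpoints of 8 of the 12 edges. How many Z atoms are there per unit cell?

Corner atoms are shared by 8 cells (1/8 each), face atoms by 2 (1/2 each), edge atoms by 4 (1/4 each).
Net atoms = 8 × 1/8 + 6 × 1/2 + 8 × 1/4 = 1 + 3 + 2 = 6.

6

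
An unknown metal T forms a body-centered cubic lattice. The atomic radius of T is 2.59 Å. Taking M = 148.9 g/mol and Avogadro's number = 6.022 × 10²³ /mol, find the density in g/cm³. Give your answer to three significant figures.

In a BCC lattice, atoms touch along the body diagonal, so √3·a = 4r, giving a = 5.981 Å = 5.981 × 10^-8 cm.
With Z = 2, ρ = Z·M/(N_A·a³) = 2 × 148.9 / (6.022 × 10²³ × 2.140 × 10^-22) = 2.311 g/cm³.

2.31 g/cm³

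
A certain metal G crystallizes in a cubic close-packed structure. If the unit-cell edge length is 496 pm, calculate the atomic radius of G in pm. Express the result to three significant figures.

In an FCC lattice, atoms touch along the face diagonal, so √2·a = 4r.
r = √2·a/4 = 1.4142 × 496 / 4 = 175 pm.

175 pm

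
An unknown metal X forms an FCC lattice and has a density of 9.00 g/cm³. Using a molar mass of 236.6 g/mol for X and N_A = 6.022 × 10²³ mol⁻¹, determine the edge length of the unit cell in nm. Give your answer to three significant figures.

With Z = 4 atoms per FCC cell, a³ = Z·M/(N_A·ρ) = 4 × 236.6 / (6.022 × 10²³ × 9.000 g/cm³) = 1.746 × 10^-22 cm³.
a = (1.746 × 10^-22)^(1/3) = 5.589 × 10^-8 cm = 0.559 nm.

0.559 nm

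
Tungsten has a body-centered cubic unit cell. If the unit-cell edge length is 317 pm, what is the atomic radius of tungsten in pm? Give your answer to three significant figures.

137 pm

In a BCC lattice, atoms touch along the body diagonal, so √3·a = 4r.
r = √3·a/4 = 1.7321 × 317 / 4 = 137 pm.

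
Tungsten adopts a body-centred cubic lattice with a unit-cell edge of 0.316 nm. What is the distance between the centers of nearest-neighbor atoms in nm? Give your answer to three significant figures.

In a BCC structure, atoms touch along the body diagonal, so √3·a = 4r; the nearest-neighbor distance equals 2r = 0.8660·a.
d = 0.8660 × 0.316 = 0.274 nm.

0.274 nm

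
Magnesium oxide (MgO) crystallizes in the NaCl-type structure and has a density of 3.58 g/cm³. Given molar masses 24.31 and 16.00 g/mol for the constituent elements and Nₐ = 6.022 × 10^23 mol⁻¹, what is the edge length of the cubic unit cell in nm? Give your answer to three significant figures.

M(MgO) = 40.31 g/mol; Z = 4 formula units per cell.
a³ = Z·M/(N_A·ρ) = 4 × 40.31 / (6.022 × 10²³ × 3.58) = 7.479 × 10^-23 cm³, so a = 4.213 × 10^-8 cm = 0.421 nm.

0.421 nm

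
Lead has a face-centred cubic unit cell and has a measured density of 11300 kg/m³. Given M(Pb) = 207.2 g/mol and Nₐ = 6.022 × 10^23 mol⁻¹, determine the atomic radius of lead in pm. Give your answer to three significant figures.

For an FCC cell (Z = 4), a³ = Z·M/(N_A·ρ) = 4 × 207.2 / (6.022 × 10²³ × 11.30) = 1.218 × 10^-22 cm³, so a = 4.957 × 10^-8 cm = 495.7 pm.
Atoms touch along the face diagonal, so √2·a = 4r, so r = 0.3536 × a = 175 pm.

175 pm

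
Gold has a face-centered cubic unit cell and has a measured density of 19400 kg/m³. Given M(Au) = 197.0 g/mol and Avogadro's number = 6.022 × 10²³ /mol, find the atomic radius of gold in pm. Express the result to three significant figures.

For an FCC cell (Z = 4), a³ = Z·M/(N_A·ρ) = 4 × 197.0 / (6.022 × 10²³ × 19.40) = 6.745 × 10^-23 cm³, so a = 4.071 × 10^-8 cm = 407.1 pm.
Atoms touch along the face diagonal, so √2·a = 4r, so r = 0.3536 × a = 144 pm.

144 pm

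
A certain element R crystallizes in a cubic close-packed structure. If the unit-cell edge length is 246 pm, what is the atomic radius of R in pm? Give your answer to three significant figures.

87.0 pm

In an FCC lattice, atoms touch along the face diagonal, so √2·a = 4r.
r = √2·a/4 = 1.4142 × 246 / 4 = 87.0 pm.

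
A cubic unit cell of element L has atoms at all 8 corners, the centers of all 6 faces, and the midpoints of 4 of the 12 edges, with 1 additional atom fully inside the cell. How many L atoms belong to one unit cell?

6

Corner atoms are shared by 8 cells (1/8 each), face atoms by 2 (1/2 each), edge atoms by 4 (1/4 each), interior atoms are unshared.
Net atoms = 8 × 1/8 + 6 × 1/2 + 4 × 1/4 + 1 = 1 + 3 + 1 + 1 = 6.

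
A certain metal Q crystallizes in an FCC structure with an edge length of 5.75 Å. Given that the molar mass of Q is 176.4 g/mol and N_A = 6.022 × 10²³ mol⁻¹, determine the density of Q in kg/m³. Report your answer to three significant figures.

An FCC unit cell contains Z = 4 atoms.
Cell volume: a³ = (5.75 Å)³ = (5.750 × 10^-8 cm)³ = 1.901 × 10^-22 cm³.
ρ = Z·M/(N_A·a³) = 4 × 176.4 / (6.022 × 10²³ × 1.901 × 10^-22) = 6.163 g/cm³ = 6160 kg/m³.

6160 kg/m³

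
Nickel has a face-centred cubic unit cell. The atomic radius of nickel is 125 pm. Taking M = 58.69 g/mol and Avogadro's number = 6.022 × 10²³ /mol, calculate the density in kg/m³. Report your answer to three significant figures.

In an FCC lattice, atoms touch along the face diagonal, so √2·a = 4r, giving a = 353.6 pm = 3.536 × 10^-8 cm.
With Z = 4, ρ = Z·M/(N_A·a³) = 4 × 58.69 / (6.022 × 10²³ × 4.419 × 10^-23) = 8.821 g/cm³ = 8820 kg/m³.

8820 kg/m³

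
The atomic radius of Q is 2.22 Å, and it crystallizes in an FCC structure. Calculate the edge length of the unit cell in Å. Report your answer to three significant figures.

6.28 Å

In an FCC lattice, atoms touch along the face diagonal, so √2·a = 4r.
a = 4r/√2 = 4 × 2.22 / 1.4142 = 6.28 Å.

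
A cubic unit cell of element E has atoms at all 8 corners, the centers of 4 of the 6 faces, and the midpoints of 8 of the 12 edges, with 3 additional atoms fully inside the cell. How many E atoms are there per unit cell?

Corner atoms are shared by 8 cells (1/8 each), face atoms by 2 (1/2 each), edge atoms by 4 (1/4 each), interior atoms are unshared.
Net atoms = 8 × 1/8 + 4 × 1/2 + 8 × 1/4 + 3 = 1 + 2 + 2 + 3 = 8.

8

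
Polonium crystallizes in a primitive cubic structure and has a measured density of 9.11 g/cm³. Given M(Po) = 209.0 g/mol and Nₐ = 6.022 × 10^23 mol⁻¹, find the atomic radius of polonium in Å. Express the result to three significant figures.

For a simple cubic cell (Z = 1), a³ = Z·M/(N_A·ρ) = 1 × 209.0 / (6.022 × 10²³ × 9.110) = 3.810 × 10^-23 cm³, so a = 3.365 × 10^-8 cm = 3.365 Å.
Atoms touch along the cell edge, so a = 2r, so r = 0.5000 × a = 1.68 Å.

1.68 Å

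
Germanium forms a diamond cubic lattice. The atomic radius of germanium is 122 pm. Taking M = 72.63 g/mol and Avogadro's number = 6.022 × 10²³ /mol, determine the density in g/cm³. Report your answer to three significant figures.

In a diamond cubic lattice, nearest neighbors lie along the body diagonal with √3·a = 8r, giving a = 563.5 pm = 5.635 × 10^-8 cm.
With Z = 8, ρ = Z·M/(N_A·a³) = 8 × 72.63 / (6.022 × 10²³ × 1.789 × 10^-22) = 5.393 g/cm³.

5.39 g/cm³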